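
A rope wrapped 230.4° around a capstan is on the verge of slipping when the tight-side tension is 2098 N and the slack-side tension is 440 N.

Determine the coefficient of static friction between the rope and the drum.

T₂/T₁ = e^{μβ} → μ = ln(T₂/T₁)/β.
β = 230.4° = 4.021 rad.
μ = ln(2098/440)/4.021 = ln(4.768)/4.021 = 0.388.

μ ≈ 0.388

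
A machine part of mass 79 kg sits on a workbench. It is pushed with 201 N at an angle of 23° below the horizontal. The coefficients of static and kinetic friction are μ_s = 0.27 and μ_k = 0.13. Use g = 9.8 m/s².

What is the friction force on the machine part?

The vertical component of P adds to the normal force: N = m g + P sin α = 774.2 + 78.54 = 852.7 N.
Horizontally, friction must balance P cos α = 185 N.
μ_s N = 0.27 × 852.7 = 230.2 N.
Since 185 N does not exceed the limit, the machine part stays at rest and f = 185 N.

f ≈ 185 N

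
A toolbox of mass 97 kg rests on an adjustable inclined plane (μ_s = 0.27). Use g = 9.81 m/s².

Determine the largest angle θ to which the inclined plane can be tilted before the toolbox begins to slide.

θ_max ≈ 15.1°

At the slip threshold, m g sin θ = μ_s · m g cos θ, so tan θ = μ_s.
θ_max = arctan(0.27) = 15.1°.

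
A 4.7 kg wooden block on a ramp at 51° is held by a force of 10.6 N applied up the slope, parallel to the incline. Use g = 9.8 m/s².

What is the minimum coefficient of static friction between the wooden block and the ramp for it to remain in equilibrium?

μ_s,min ≈ 0.869

N = m g cos θ = 28.99 N.
Friction must make up the shortfall along the incline: f = m g sin θ − P = 35.8 − 10.6 = 25.2 N.
At the threshold f = μ_s N, so μ_s,min = 25.2/28.99 = 0.869.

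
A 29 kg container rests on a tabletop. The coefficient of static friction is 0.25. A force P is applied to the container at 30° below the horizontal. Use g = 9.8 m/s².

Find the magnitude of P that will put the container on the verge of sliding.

P ≈ 95.9 N

N = m g + P sin α (the push presses the container into the tabletop).
At impending slip, P cos α = μ_s N = μ_s (m g + P sin α).
Solving: P (cos α − μ_s sin α) = μ_s m g → P = 0.25×284/(cos 30° − 0.25 sin 30°) = 71.1/0.741 = 95.9 N.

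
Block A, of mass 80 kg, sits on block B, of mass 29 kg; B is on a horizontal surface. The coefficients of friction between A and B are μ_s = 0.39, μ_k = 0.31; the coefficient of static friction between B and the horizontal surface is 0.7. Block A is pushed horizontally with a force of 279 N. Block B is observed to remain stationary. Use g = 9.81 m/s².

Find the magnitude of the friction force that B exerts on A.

Between the blocks, N₁ = m_A g = 784.8 N.
So the A–B interface can sustain at most μ_s N₁ = 306.1 N of static friction.
P = 279 N is within that limit, so A and B move together (both at rest); the A–B friction is simply f₁ = P = 279 N.
By Newton's third law B feels 279 N forward from A. With B stationary, the floor's static friction on B balances it: f₂ = 279 N (well within μ_s(m_A+m_B)g = 748.5 N).

f ≈ 279 N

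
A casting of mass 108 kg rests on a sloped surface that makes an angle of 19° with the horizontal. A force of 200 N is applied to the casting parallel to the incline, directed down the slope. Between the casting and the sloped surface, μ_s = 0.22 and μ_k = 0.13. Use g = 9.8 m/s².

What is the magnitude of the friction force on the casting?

f ≈ 130 N (up the incline)

The normal reaction is N = m g cos θ = 1001 N.
Parallel to the incline, ΣF = 0 gives f = m g sin θ + P = 344.6 + 200 = 544.6 N (up-slope positive).
Static friction can supply at most μ_s N = 220.2 N.
|544.6| exceeds 220.2 N, so the casting slips down-slope; friction is kinetic, f = μ_k N = 0.13×1001 = 130 N.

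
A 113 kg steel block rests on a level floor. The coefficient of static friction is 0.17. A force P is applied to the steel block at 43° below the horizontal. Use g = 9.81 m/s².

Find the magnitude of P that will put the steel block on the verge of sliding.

P ≈ 306 N

N = m g + P sin α (the push presses the steel block into the level floor).
At impending slip, P cos α = μ_s N = μ_s (m g + P sin α).
Solving: P (cos α − μ_s sin α) = μ_s m g → P = 0.17×1110/(cos 43° − 0.17 sin 43°) = 188/0.6154 = 306 N.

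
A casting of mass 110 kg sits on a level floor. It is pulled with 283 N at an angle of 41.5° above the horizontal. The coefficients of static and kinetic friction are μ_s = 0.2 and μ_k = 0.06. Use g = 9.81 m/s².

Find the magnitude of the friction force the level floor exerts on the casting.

The vertical component of P reduces the normal force: N = m g − P sin α = 1079 − 187.5 = 891.6 N.
Horizontally, friction must balance P cos α = 212 N.
μ_s N = 0.2 × 891.6 = 178.3 N.
212 > 178.3 N → the casting slides; f = μ_k N = 0.06×891.6 = 53.5 N.

f ≈ 53.5 N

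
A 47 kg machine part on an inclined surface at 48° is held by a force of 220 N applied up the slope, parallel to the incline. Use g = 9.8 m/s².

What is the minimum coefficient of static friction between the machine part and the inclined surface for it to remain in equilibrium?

μ_s,min ≈ 0.397

N = m g cos θ = 308.2 N.
Friction must make up the shortfall along the incline: f = m g sin θ − P = 342.3 − 220 = 122.3 N.
At the threshold f = μ_s N, so μ_s,min = 122.3/308.2 = 0.397.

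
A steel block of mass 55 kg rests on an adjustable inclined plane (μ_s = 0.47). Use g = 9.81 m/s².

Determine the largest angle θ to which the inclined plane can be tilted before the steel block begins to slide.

At the slip threshold, m g sin θ = μ_s · m g cos θ, so tan θ = μ_s.
θ_max = arctan(0.47) = 25.2°.

θ_max ≈ 25.2°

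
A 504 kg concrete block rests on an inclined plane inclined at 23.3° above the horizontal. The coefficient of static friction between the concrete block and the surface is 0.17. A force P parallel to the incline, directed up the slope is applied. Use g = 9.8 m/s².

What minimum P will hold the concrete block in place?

P_min ≈ 1180 N

The concrete block tends to slide down (tan θ > μ_s), so at the point of impending slip friction acts up-slope at its limit: f = μ_s N.
P is parallel to the surface, so N = m g cos θ = 4540 N.
Along the incline: P + μ_s N = m g sin θ, so P = 1950 − 0.17×4540 = 1180 N.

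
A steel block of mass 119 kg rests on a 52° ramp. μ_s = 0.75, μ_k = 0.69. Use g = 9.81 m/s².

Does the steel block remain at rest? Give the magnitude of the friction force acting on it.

f ≈ 496 N

N = m g cos θ = 719 N.
Down-slope weight component: m g sin θ = 920 N.
μ_s N = 539 N.
920 > 539 N, so it slides; kinetic friction f = μ_k N = 0.69×719 = 496 N.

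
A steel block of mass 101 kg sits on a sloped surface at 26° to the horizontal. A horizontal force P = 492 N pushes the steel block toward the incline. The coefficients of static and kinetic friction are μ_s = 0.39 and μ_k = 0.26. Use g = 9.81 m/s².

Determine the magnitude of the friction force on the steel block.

f ≈ 7.86 N (down the incline)

Normal direction: N = m g cos θ + P sin θ = 1106 N.
Along the incline, the net driving force (taking up-slope positive) is P cos θ − m g sin θ = 442.2 − 434.3 = 7.864 N, so equilibrium requires friction f = -7.864 N (down-slope).
Maximum static friction: μ_s N = 0.39 × 1106 = 431.4 N.
Since 7.864 N is within the 431.4 N limit, the steel block stays put and friction is exactly 7.86 N.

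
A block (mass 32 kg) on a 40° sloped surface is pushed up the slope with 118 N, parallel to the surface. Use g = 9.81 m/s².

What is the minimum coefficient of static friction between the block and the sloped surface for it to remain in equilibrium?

μ_s,min ≈ 0.348

N = m g cos θ = 240.5 N.
Friction must make up the shortfall along the incline: f = m g sin θ − P = 201.8 − 118 = 83.78 N.
At the threshold f = μ_s N, so μ_s,min = 83.78/240.5 = 0.348.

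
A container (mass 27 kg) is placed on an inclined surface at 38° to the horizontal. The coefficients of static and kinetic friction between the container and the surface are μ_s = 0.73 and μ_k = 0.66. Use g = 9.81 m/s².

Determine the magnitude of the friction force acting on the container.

The normal reaction is N = m g cos θ = 208.7 N.
For equilibrium along the incline, friction must balance the weight component: f = m g sin θ = 163.1 N up the slope.
Static friction can supply at most μ_s N = 152.4 N.
|163.1| exceeds 152.4 N, so the container slips down-slope; friction is kinetic, f = μ_k N = 0.66×208.7 = 138 N.

f ≈ 138 N (up the incline)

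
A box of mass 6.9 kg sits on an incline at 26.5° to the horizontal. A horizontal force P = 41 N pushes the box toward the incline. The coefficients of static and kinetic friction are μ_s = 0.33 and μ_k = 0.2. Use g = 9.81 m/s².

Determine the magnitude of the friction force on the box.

f ≈ 6.49 N (down the incline)

Normal direction: N = m g cos θ + P sin θ = 78.87 N.
Along the incline, the net driving force (taking up-slope positive) is P cos θ − m g sin θ = 36.69 − 30.2 = 6.49 N, so equilibrium requires friction f = -6.49 N (down-slope).
Maximum static friction: μ_s N = 0.33 × 78.87 = 26.03 N.
Since 6.49 N is within the 26.03 N limit, the box stays put and friction is exactly 6.49 N.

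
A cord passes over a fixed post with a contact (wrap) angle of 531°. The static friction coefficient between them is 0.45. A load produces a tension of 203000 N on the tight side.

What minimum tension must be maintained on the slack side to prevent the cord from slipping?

T_min ≈ 3140 N

Capstan equation at impending slip: T_tight/T_slack = e^{μβ}.
β = 531° = 9.268 rad; e^{μβ} = e^{0.45×9.268} = 64.75.
T_slack = T_tight / e^{μβ} = 203000 / 64.75 = 3140 N.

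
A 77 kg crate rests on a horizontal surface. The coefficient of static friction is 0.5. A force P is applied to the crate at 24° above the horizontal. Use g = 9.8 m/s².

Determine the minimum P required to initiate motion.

P ≈ 338 N

N = m g − P sin α (the pull lifts the crate).
At impending slip, P cos α = μ_s N = μ_s (m g − P sin α).
Solving: P (cos α + μ_s sin α) = μ_s m g → P = 0.5×755/(cos 24° + 0.5 sin 24°) = 377/1.117 = 338 N.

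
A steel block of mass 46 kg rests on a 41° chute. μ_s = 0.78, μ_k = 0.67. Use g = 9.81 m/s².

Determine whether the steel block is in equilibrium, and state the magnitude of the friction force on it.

f ≈ 228 N

N = m g cos θ = 341 N.
Down-slope weight component: m g sin θ = 296 N.
μ_s N = 266 N.
296 > 266 N, so it slides; kinetic friction f = μ_k N = 0.67×341 = 228 N.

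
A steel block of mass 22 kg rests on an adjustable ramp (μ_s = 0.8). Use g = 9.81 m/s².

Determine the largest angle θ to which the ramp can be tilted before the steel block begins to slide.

θ_max ≈ 38.7°

At the slip threshold, m g sin θ = μ_s · m g cos θ, so tan θ = μ_s.
θ_max = arctan(0.8) = 38.7°.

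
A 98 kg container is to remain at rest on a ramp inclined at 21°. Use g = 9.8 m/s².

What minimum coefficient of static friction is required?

At the slip threshold m g sin θ = μ_s m g cos θ, so μ_s,min = tan θ.
μ_s,min = tan 21° = 0.384.

μ_s,min ≈ 0.384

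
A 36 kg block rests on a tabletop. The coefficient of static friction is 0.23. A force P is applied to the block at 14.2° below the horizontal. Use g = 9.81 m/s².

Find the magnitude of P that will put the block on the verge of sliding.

N = m g + P sin α (the push presses the block into the tabletop).
At impending slip, P cos α = μ_s N = μ_s (m g + P sin α).
Solving: P (cos α − μ_s sin α) = μ_s m g → P = 0.23×353/(cos 14.2° − 0.23 sin 14.2°) = 81.2/0.913 = 89 N.

P ≈ 89 N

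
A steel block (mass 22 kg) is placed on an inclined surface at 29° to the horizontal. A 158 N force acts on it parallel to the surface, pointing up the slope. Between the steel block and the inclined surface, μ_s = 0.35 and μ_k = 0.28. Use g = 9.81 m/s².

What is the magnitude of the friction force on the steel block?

The normal reaction is N = m g cos θ = 188.8 N.
The friction needed for equilibrium is m g sin θ − P = 104.6 − 158 = -53.37 N, measured positive up-slope.
The static-friction ceiling is μ_s N = 0.35 × 188.8 = 66.07 N.
Since |-53.37| ≤ 66.07 N, no slip — friction simply equals what equilibrium demands.

f ≈ 53.4 N (down the incline)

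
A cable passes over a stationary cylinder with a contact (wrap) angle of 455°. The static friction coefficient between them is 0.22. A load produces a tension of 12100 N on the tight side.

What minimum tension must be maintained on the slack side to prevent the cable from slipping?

T_min ≈ 2110 N

Capstan equation at impending slip: T_tight/T_slack = e^{μβ}.
β = 455° = 7.941 rad; e^{μβ} = e^{0.22×7.941} = 5.738.
T_slack = T_tight / e^{μβ} = 12100 / 5.738 = 2110 N.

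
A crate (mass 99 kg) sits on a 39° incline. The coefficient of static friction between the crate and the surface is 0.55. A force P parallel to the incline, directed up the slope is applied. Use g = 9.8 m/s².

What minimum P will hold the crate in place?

P_min ≈ 196 N

The crate tends to slide down (tan θ > μ_s), so at the point of impending slip friction acts up-slope at its limit: f = μ_s N.
P is parallel to the surface, so N = m g cos θ = 754 N.
Along the incline: P + μ_s N = m g sin θ, so P = 611 − 0.55×754 = 196 N.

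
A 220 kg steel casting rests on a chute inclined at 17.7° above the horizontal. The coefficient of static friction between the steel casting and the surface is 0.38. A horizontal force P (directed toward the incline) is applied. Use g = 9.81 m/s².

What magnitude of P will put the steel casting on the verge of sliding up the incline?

At impending motion up the slope, friction acts down-slope at its limit: f = μ_s N.
Perpendicular to the incline: N = m g cos θ + P sin θ.
Along the incline: P cos θ = m g sin θ + μ_s N = m g sin θ + μ_s (m g cos θ + P sin θ).
Solving, P (cos θ − μ_s sin θ) = m g (sin θ + μ_s cos θ), so P = 220×9.81×(sin 17.7° + 0.38 cos 17.7°)/(cos 17.7° − 0.38 sin 17.7°) = 2160×0.666/0.8371 = 1720 N.

P ≈ 1720 N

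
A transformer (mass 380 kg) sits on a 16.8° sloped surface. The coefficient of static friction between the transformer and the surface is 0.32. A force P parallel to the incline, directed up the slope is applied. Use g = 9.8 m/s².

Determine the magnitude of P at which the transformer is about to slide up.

At impending motion up the slope, friction acts down-slope at its limit: f = μ_s N.
P is parallel to the surface, so N = m g cos θ = 3570 N.
Along the incline: P = m g sin θ + μ_s N = 1080 + 0.32×3570 = 2220 N.

P ≈ 2220 N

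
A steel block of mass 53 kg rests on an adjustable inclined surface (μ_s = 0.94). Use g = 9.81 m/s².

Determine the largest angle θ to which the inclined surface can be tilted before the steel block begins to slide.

θ_max ≈ 43.2°

At the slip threshold, m g sin θ = μ_s · m g cos θ, so tan θ = μ_s.
θ_max = arctan(0.94) = 43.2°.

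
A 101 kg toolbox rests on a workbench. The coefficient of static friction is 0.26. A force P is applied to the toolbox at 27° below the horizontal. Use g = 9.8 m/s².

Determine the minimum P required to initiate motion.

N = m g + P sin α (the push presses the toolbox into the workbench).
At impending slip, P cos α = μ_s N = μ_s (m g + P sin α).
Solving: P (cos α − μ_s sin α) = μ_s m g → P = 0.26×990/(cos 27° − 0.26 sin 27°) = 257/0.773 = 333 N.

P ≈ 333 N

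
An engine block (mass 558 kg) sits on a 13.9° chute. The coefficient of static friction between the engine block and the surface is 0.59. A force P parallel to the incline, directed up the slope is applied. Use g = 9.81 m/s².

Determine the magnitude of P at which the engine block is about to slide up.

At impending motion up the slope, friction acts down-slope at its limit: f = μ_s N.
P is parallel to the surface, so N = m g cos θ = 5310 N.
Along the incline: P = m g sin θ + μ_s N = 1320 + 0.59×5310 = 4450 N.

P ≈ 4450 N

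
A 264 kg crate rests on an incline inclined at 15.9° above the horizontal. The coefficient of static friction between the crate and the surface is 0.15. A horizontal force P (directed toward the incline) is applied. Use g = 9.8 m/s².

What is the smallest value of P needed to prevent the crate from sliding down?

The crate tends to slide down (tan θ > μ_s), so at the point of impending slip friction acts up-slope at its limit: f = μ_s N.
Perpendicular to the incline: N = m g cos θ + P sin θ.
Along the incline: P cos θ + μ_s N = m g sin θ, i.e. P cos θ + μ_s (m g cos θ + P sin θ) = m g sin θ.
Solving, P (cos θ + μ_s sin θ) = m g (sin θ − μ_s cos θ), so P = 2590×0.1297/1.003 = 335 N.

P_min ≈ 335 N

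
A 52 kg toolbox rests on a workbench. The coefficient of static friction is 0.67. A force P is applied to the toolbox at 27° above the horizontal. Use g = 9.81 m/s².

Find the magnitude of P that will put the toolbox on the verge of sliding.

P ≈ 286 N

N = m g − P sin α (the pull lifts the toolbox).
At impending slip, P cos α = μ_s N = μ_s (m g − P sin α).
Solving: P (cos α + μ_s sin α) = μ_s m g → P = 0.67×510/(cos 27° + 0.67 sin 27°) = 342/1.195 = 286 N.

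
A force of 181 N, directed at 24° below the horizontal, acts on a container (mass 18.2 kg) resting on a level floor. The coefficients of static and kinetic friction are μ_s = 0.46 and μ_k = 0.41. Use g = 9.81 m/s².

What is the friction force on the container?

f ≈ 103 N

The vertical component of P adds to the normal force: N = m g + P sin α = 178.5 + 73.62 = 252.2 N.
Horizontally, friction must balance P cos α = 165.4 N.
The static-friction limit is μ_s N = 116 N.
165.4 > 116 N → the container slides; f = μ_k N = 0.41×252.2 = 103 N.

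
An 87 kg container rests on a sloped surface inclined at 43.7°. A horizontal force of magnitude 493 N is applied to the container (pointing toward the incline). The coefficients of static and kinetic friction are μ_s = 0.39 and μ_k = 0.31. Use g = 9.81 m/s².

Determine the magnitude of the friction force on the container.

f ≈ 233 N (up the incline)

Normal direction: N = m g cos θ + P sin θ = 957.6 N.
Along the incline, the net driving force (taking up-slope positive) is P cos θ − m g sin θ = 356.4 − 589.6 = -233.2 N, so equilibrium requires friction f = 233.2 N (up-slope).
The limit of static friction is μ_s N = 373.5 N.
|f_req| = 233.2 ≤ 373.5 N → the container is in equilibrium; friction equals the required value.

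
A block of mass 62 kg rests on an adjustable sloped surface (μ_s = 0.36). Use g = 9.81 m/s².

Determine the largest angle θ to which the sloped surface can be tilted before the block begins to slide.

At the slip threshold, m g sin θ = μ_s · m g cos θ, so tan θ = μ_s.
θ_max = arctan(0.36) = 19.8°.

θ_max ≈ 19.8°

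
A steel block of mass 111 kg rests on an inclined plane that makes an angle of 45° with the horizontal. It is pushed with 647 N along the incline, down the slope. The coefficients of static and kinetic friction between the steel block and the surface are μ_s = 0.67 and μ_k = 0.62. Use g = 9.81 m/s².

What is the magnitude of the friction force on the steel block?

The normal reaction is N = m g cos θ = 770 N.
Parallel to the incline, ΣF = 0 gives f = m g sin θ + P = 770 + 647 = 1417 N (up-slope positive).
The static-friction ceiling is μ_s N = 0.67 × 770 = 515.9 N.
Since |1417| > 515.9 N, static friction cannot hold it; the steel block slides down the incline and kinetic friction applies: f = μ_k N = 0.62 × 770 = 477 N.

f ≈ 477 N (up the incline)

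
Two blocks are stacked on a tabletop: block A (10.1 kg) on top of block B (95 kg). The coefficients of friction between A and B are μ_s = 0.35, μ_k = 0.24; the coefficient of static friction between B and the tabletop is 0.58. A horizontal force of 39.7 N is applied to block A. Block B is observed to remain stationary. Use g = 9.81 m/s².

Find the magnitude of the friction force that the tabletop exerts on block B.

f ≈ 23.8 N

Between the blocks, N₁ = m_A g = 99.08 N.
So the A–B interface can sustain at most μ_s N₁ = 34.68 N of static friction.
P = 39.7 N exceeds that limit, so A slips over B and the interface friction becomes kinetic: f₁ = μ_k N₁ = 0.24×99.08 = 23.8 N.
By Newton's third law B feels 23.8 N forward from A. With B stationary, the floor's static friction on B balances it: f₂ = 23.8 N (well within μ_s(m_A+m_B)g = 598 N).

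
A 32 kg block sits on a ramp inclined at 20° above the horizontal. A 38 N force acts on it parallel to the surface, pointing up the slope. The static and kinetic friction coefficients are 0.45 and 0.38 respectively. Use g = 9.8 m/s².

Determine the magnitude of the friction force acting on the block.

Perpendicular to the surface, N = m g cos θ = 32·9.8·cos 20° = 294.7 N.
The friction needed for equilibrium is m g sin θ − P = 107.3 − 38 = 69.26 N, measured positive up-slope.
Maximum static friction available: μ_s N = 0.45 × 294.7 = 132.6 N.
Since |69.26| ≤ 132.6 N, no slip — friction simply equals what equilibrium demands.

f ≈ 69.3 N (up the incline)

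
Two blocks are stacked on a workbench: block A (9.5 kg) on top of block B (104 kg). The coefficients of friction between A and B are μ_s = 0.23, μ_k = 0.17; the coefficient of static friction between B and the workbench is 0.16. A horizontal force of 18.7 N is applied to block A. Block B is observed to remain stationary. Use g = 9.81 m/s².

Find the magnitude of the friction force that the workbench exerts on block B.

f ≈ 18.7 N

Between the blocks, N₁ = m_A g = 93.2 N.
So the A–B interface can sustain at most μ_s N₁ = 21.43 N of static friction.
P = 18.7 N is within that limit, so A and B move together (both at rest); the A–B friction is simply f₁ = P = 18.7 N.
B experiences an equal 18.7 N forward from A (third law). B is in equilibrium, so the floor supplies f₂ = 18.7 N of static friction (limit μ_s(m_A+m_B)g = 178.1 N, not exceeded).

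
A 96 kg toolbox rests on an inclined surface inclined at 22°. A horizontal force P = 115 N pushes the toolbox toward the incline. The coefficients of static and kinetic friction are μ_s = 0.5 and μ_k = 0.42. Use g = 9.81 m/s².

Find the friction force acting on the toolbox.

f ≈ 246 N (up the incline)

Normal direction: N = m g cos θ + P sin θ = 916.3 N.
Along the incline, the net driving force (taking up-slope positive) is P cos θ − m g sin θ = 106.6 − 352.8 = -246.2 N, so equilibrium requires friction f = 246.2 N (up-slope).
The limit of static friction is μ_s N = 458.1 N.
Since 246.2 N is within the 458.1 N limit, the toolbox stays put and friction is exactly 246 N.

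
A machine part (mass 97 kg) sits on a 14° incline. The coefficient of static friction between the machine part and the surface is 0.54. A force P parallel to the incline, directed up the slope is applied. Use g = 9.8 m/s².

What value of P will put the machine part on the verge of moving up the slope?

P ≈ 728 N

At impending motion up the slope, friction acts down-slope at its limit: f = μ_s N.
P is parallel to the surface, so N = m g cos θ = 922 N.
Along the incline: P = m g sin θ + μ_s N = 230 + 0.54×922 = 728 N.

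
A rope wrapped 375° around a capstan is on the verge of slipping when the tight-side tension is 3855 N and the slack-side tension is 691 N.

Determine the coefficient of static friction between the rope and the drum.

μ ≈ 0.263

T₂/T₁ = e^{μβ} → μ = ln(T₂/T₁)/β.
β = 375° = 6.545 rad.
μ = ln(3855/691)/6.545 = ln(5.579)/6.545 = 0.263.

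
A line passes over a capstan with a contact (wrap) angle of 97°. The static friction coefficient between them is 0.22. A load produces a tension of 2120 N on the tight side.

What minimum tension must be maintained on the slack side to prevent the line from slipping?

T_min ≈ 1460 N

Capstan equation at impending slip: T_tight/T_slack = e^{μβ}.
β = 97° = 1.693 rad; e^{μβ} = e^{0.22×1.693} = 1.451.
T_slack = T_tight / e^{μβ} = 2120 / 1.451 = 1460 N.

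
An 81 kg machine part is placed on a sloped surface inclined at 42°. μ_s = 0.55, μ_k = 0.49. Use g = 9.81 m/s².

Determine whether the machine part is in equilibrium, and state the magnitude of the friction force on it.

f ≈ 289 N

N = m g cos θ = 591 N.
Down-slope weight component: m g sin θ = 532 N.
μ_s N = 325 N.
532 > 325 N, so it slides; kinetic friction f = μ_k N = 0.49×591 = 289 N.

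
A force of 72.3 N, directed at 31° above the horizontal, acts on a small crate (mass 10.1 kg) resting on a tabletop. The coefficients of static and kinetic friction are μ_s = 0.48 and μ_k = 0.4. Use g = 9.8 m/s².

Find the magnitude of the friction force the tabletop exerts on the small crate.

The vertical component of P reduces the normal force: N = m g − P sin α = 98.98 − 37.24 = 61.74 N.
The horizontal driving force is P cos α = 61.97 N, so equilibrium needs friction f = 61.97 N.
μ_s N = 0.48 × 61.74 = 29.64 N.
61.97 > 29.64 N → the small crate slides; f = μ_k N = 0.4×61.74 = 24.7 N.

f ≈ 24.7 N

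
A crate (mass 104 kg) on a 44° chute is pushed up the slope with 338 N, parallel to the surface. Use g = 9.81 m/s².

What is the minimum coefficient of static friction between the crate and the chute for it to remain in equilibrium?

N = m g cos θ = 733.9 N.
Friction must make up the shortfall along the incline: f = m g sin θ − P = 708.7 − 338 = 370.7 N.
At the threshold f = μ_s N, so μ_s,min = 370.7/733.9 = 0.505.

μ_s,min ≈ 0.505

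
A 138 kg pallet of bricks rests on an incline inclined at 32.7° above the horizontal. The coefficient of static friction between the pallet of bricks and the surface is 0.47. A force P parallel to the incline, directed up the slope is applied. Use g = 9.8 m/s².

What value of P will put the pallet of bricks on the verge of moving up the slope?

At impending motion up the slope, friction acts down-slope at its limit: f = μ_s N.
P is parallel to the surface, so N = m g cos θ = 1140 N.
Along the incline: P = m g sin θ + μ_s N = 731 + 0.47×1140 = 1270 N.

P ≈ 1270 N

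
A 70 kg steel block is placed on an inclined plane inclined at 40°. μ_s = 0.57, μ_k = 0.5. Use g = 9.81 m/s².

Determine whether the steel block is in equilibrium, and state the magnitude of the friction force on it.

N = m g cos θ = 526 N.
Down-slope weight component: m g sin θ = 441 N.
μ_s N = 300 N.
441 > 300 N, so it slides; kinetic friction f = μ_k N = 0.5×526 = 263 N.

f ≈ 263 N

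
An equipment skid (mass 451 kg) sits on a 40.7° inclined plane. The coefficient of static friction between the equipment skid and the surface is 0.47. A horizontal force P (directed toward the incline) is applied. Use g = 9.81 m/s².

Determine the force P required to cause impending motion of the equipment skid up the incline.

At impending motion up the slope, friction acts down-slope at its limit: f = μ_s N.
Perpendicular to the incline: N = m g cos θ + P sin θ.
Along the incline: P cos θ = m g sin θ + μ_s N = m g sin θ + μ_s (m g cos θ + P sin θ).
Solving, P (cos θ − μ_s sin θ) = m g (sin θ + μ_s cos θ), so P = 451×9.81×(sin 40.7° + 0.47 cos 40.7°)/(cos 40.7° − 0.47 sin 40.7°) = 4420×1.008/0.4516 = 9880 N.

P ≈ 9880 N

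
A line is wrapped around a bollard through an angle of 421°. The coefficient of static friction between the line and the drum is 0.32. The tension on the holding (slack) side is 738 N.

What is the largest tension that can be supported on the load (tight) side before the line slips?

T_max ≈ 7750 N

At impending slip the capstan equation gives T₂/T₁ = e^{μβ} with β in radians.
β = 421° × π/180 = 7.348 rad.
e^{μβ} = e^{0.32×7.348} = 10.5.
T₂ = T₁ · e^{μβ} = 738 × 10.5 = 7750 N.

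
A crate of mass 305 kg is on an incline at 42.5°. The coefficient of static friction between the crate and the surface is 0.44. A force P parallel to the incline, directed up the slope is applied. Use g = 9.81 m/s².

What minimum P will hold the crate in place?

The crate tends to slide down (tan θ > μ_s), so at the point of impending slip friction acts up-slope at its limit: f = μ_s N.
P is parallel to the surface, so N = m g cos θ = 2210 N.
Along the incline: P + μ_s N = m g sin θ, so P = 2020 − 0.44×2210 = 1050 N.

P_min ≈ 1050 N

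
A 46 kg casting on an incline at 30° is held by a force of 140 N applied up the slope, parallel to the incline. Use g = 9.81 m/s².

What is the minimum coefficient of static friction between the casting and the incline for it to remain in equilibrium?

μ_s,min ≈ 0.219

N = m g cos θ = 390.8 N.
Friction must make up the shortfall along the incline: f = m g sin θ − P = 225.6 − 140 = 85.63 N.
At the threshold f = μ_s N, so μ_s,min = 85.63/390.8 = 0.219.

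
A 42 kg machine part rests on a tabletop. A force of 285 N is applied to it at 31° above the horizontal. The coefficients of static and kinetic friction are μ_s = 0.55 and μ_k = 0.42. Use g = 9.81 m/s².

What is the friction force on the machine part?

f ≈ 111 N

N = m g − P sin α = 412 − 285×sin 31° = 265.2 N.
For equilibrium, f = P cos α = 285×cos 31° = 244.3 N.
μ_s N = 0.55 × 265.2 = 145.9 N.
244.3 > 145.9 N → the machine part slides; f = μ_k N = 0.42×265.2 = 111 N.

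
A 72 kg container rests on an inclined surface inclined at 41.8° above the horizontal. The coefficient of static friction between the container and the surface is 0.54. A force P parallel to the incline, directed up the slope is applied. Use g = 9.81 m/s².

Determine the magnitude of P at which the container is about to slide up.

P ≈ 755 N

At impending motion up the slope, friction acts down-slope at its limit: f = μ_s N.
P is parallel to the surface, so N = m g cos θ = 527 N.
Along the incline: P = m g sin θ + μ_s N = 471 + 0.54×527 = 755 N.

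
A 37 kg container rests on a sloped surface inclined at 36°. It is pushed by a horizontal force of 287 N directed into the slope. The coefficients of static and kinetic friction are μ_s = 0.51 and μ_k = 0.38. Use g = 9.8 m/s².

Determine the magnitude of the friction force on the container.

The horizontal push has a component P sin θ into the surface, so N = m g cos θ + P sin θ = 293.3 + 168.7 = 462 N.
Along the incline, the net driving force (taking up-slope positive) is P cos θ − m g sin θ = 232.2 − 213.1 = 19.06 N, so equilibrium requires friction f = -19.06 N (down-slope).
The limit of static friction is μ_s N = 235.6 N.
Since 19.06 N is within the 235.6 N limit, the container stays put and friction is exactly 19.1 N.

f ≈ 19.1 N (down the incline)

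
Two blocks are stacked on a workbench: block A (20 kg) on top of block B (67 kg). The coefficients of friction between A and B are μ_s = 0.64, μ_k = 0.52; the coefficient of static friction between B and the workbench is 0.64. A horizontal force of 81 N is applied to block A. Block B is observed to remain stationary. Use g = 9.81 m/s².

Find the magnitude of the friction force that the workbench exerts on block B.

f ≈ 81 N

Between the blocks, N₁ = m_A g = 196.2 N.
So the A–B interface can sustain at most μ_s N₁ = 125.6 N of static friction.
Since P = 81 N ≤ 125.6 N, A does not slip on B; friction on A equals P = 81 N.
By Newton's third law B feels 81 N forward from A. With B stationary, the floor's static friction on B balances it: f₂ = 81 N (well within μ_s(m_A+m_B)g = 546.2 N).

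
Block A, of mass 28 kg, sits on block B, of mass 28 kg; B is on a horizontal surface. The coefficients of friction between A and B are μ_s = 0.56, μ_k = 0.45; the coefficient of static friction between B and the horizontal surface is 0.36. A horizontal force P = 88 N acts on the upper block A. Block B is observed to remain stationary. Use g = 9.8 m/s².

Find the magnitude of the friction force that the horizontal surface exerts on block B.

Normal force at the A–B interface: N₁ = m_A g = 274.4 N.
So the A–B interface can sustain at most μ_s N₁ = 153.7 N of static friction.
Since P = 88 N ≤ 153.7 N, A does not slip on B; friction on A equals P = 88 N.
B experiences an equal 88 N forward from A (third law). B is in equilibrium, so the floor supplies f₂ = 88 N of static friction (limit μ_s(m_A+m_B)g = 197.6 N, not exceeded).

f ≈ 88 N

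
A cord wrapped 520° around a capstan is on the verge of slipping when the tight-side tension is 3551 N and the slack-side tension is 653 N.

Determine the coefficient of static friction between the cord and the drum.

T₂/T₁ = e^{μβ} → μ = ln(T₂/T₁)/β.
β = 520° = 9.076 rad.
μ = ln(3551/653)/9.076 = ln(5.438)/9.076 = 0.187.

μ ≈ 0.187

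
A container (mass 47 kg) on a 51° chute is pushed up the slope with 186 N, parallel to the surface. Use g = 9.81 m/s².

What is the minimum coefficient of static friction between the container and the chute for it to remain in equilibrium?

μ_s,min ≈ 0.594

N = m g cos θ = 290.2 N.
Friction must make up the shortfall along the incline: f = m g sin θ − P = 358.3 − 186 = 172.3 N.
At the threshold f = μ_s N, so μ_s,min = 172.3/290.2 = 0.594.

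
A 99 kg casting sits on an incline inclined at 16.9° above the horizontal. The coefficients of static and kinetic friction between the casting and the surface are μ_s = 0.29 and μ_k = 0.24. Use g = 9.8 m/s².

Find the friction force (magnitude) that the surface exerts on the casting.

The normal reaction is N = m g cos θ = 928.3 N.
For equilibrium along the incline, friction must balance the weight component: f = m g sin θ = 282 N up the slope.
Maximum static friction available: μ_s N = 0.29 × 928.3 = 269.2 N.
Since |282| > 269.2 N, static friction cannot hold it; the casting slides down the incline and kinetic friction applies: f = μ_k N = 0.24 × 928.3 = 223 N.

f ≈ 223 N (up the incline)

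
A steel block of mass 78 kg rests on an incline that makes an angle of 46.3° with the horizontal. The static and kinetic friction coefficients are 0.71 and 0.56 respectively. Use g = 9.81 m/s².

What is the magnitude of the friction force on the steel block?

f ≈ 296 N (up the incline)

Normal force: N = m g cos θ = 78 × 9.81 × cos 46.3° = 528.6 N.
For equilibrium along the incline, friction must balance the weight component: f = m g sin θ = 553.2 N up the slope.
Maximum static friction available: μ_s N = 0.71 × 528.6 = 375.3 N.
Since |553.2| > 375.3 N, static friction cannot hold it; the steel block slides down the incline and kinetic friction applies: f = μ_k N = 0.56 × 528.6 = 296 N.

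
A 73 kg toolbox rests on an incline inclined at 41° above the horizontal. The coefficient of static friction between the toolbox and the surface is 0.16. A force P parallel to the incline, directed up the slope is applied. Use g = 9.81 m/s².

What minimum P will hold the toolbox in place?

P_min ≈ 383 N

The toolbox tends to slide down (tan θ > μ_s), so at the point of impending slip friction acts up-slope at its limit: f = μ_s N.
P is parallel to the surface, so N = m g cos θ = 540 N.
Along the incline: P + μ_s N = m g sin θ, so P = 470 − 0.16×540 = 383 N.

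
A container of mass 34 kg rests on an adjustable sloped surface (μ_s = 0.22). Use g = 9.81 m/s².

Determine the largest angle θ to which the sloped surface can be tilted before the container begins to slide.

θ_max ≈ 12.4°

At the slip threshold, m g sin θ = μ_s · m g cos θ, so tan θ = μ_s.
θ_max = arctan(0.22) = 12.4°.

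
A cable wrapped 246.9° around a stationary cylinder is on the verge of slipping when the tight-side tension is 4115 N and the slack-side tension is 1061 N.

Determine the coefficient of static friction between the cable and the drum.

μ ≈ 0.315

T₂/T₁ = e^{μβ} → μ = ln(T₂/T₁)/β.
β = 246.9° = 4.309 rad.
μ = ln(4115/1061)/4.309 = ln(3.878)/4.309 = 0.315.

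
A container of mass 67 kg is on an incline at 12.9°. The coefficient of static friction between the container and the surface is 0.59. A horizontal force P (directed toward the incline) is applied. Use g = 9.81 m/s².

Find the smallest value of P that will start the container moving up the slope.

P ≈ 622 N

At impending motion up the slope, friction acts down-slope at its limit: f = μ_s N.
Perpendicular to the incline: N = m g cos θ + P sin θ.
Along the incline: P cos θ = m g sin θ + μ_s N = m g sin θ + μ_s (m g cos θ + P sin θ).
Solving, P (cos θ − μ_s sin θ) = m g (sin θ + μ_s cos θ), so P = 67×9.81×(sin 12.9° + 0.59 cos 12.9°)/(cos 12.9° − 0.59 sin 12.9°) = 657×0.7984/0.843 = 622 N.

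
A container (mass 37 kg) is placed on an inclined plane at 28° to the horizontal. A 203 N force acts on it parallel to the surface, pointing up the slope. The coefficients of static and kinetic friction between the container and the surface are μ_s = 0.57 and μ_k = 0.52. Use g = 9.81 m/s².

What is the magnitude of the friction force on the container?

Perpendicular to the surface, N = m g cos θ = 37·9.81·cos 28° = 320.5 N.
For equilibrium along the incline the friction force must supply f = m g sin θ − P = 170.4 − 203 = -32.6 N (positive meaning up-slope).
Static friction can supply at most μ_s N = 182.7 N.
Since |-32.6| ≤ 182.7 N, no slip — friction simply equals what equilibrium demands.

f ≈ 32.6 N (down the incline)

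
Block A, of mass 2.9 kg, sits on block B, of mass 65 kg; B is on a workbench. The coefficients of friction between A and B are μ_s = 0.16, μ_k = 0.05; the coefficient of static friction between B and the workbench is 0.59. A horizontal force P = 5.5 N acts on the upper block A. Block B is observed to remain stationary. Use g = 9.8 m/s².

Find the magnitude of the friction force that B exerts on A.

The normal force B exerts on A is simply A's weight, N₁ = 28.42 N.
So the A–B interface can sustain at most μ_s N₁ = 4.547 N of static friction.
P = 5.5 N exceeds that limit, so A slips over B and the interface friction becomes kinetic: f₁ = μ_k N₁ = 0.05×28.42 = 1.42 N.
By Newton's third law B feels 1.42 N forward from A. With B stationary, the floor's static friction on B balances it: f₂ = 1.42 N (well within μ_s(m_A+m_B)g = 392.6 N).

f ≈ 1.42 N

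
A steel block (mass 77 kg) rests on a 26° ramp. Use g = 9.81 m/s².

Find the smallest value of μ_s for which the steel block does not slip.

μ_s,min ≈ 0.488

At the slip threshold m g sin θ = μ_s m g cos θ, so μ_s,min = tan θ.
μ_s,min = tan 26° = 0.488.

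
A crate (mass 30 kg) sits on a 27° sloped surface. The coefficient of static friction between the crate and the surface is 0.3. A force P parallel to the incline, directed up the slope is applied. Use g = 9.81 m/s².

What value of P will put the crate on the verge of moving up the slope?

At impending motion up the slope, friction acts down-slope at its limit: f = μ_s N.
P is parallel to the surface, so N = m g cos θ = 262 N.
Along the incline: P = m g sin θ + μ_s N = 134 + 0.3×262 = 212 N.

P ≈ 212 N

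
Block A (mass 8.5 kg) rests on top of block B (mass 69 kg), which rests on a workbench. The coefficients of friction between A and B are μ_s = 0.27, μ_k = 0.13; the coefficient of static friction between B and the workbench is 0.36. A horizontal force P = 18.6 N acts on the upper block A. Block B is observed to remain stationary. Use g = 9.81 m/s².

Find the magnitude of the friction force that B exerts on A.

f ≈ 18.6 N

Between the blocks, N₁ = m_A g = 83.39 N.
Maximum static friction on A from B: μ_s N₁ = 0.27×83.39 = 22.51 N.
P = 18.6 N is within that limit, so A and B move together (both at rest); the A–B friction is simply f₁ = P = 18.6 N.
By Newton's third law B feels 18.6 N forward from A. With B stationary, the floor's static friction on B balances it: f₂ = 18.6 N (well within μ_s(m_A+m_B)g = 273.7 N).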